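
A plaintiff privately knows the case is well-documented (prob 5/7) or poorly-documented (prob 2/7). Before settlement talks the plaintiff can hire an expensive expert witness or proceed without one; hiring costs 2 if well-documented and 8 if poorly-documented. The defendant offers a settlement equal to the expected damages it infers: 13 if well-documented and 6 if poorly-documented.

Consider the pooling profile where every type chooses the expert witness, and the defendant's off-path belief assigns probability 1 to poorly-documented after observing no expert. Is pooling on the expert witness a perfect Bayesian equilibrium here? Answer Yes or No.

On path, the defendant holds the prior and pays 5/7·13 + 2/7·6 = 11. Off path (no expert), believing poorly-documented, it pays 6.
well-documented: the expert witness nets 11 − 2 = 9; no expert nets 6. well-documented stays.
poorly-documented: the expert witness nets 11 − 8 = 3; no expert nets 6. poorly-documented would deviate.
A type deviates, so pooling fails.

No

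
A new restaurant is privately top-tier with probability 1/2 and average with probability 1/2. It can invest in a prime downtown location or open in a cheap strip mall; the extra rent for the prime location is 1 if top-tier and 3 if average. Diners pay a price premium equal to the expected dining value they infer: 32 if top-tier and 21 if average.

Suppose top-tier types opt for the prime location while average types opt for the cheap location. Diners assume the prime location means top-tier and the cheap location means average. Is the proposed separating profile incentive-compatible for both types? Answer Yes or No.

No

Under these beliefs, the prime location earns price premium 32 and the cheap location earns price premium 21.
top-tier: the prime location nets 32 − 1 = 31; the cheap location nets 21. top-tier prefers the prime location.
average: the prime location nets 32 − 3 = 29; the cheap location nets 21. average would deviate to the prime location.
average has a profitable deviation, so the profile is not an equilibrium.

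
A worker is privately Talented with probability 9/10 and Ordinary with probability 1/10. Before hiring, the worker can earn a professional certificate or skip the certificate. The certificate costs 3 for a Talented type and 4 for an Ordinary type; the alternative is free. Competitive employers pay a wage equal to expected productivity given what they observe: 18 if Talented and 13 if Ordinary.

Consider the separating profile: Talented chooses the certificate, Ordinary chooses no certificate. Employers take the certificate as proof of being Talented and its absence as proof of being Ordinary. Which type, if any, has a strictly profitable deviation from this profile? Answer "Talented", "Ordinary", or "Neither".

Ordinary

The certificate pays 18; no certificate pays 13.
Talented: assigned the certificate, nets 18 − 3 = 15; deviating to no certificate nets 13.
Ordinary: assigned no certificate, nets 13; deviating to the certificate nets 18 − 4 = 14.
The Ordinary type gains 1 by deviating.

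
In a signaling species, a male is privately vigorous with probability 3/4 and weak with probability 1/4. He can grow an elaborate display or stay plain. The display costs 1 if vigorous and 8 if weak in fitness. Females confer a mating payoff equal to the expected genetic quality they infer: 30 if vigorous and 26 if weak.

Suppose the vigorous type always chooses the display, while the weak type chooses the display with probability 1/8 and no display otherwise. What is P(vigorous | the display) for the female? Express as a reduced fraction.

P(the display) = (3/4)·1 + (1/4)·(1/8) = 25/32.
By Bayes' rule, P(vigorous | the display) = (3/4) / (25/32) = 24/25.

24/25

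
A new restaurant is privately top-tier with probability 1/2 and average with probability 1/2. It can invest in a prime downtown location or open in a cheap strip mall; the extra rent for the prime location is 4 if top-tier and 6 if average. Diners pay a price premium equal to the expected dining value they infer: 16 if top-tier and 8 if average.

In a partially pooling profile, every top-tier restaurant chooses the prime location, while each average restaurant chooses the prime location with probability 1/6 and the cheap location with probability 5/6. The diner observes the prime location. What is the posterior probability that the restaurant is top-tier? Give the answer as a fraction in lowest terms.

P(the prime location) = (1/2)·1 + (1/2)·(1/6) = 7/12.
By Bayes' rule, P(top-tier | the prime location) = (1/2) / (7/12) = 6/7.

6/7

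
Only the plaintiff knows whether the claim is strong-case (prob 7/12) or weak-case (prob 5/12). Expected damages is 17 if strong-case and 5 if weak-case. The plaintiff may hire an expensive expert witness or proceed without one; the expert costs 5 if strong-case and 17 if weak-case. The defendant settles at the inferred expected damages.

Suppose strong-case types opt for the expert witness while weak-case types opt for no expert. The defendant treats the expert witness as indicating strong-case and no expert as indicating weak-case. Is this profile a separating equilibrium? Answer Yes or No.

Under these beliefs, the expert witness earns settlement 17 and no expert earns settlement 5.
strong-case: the expert witness nets 17 − 5 = 12; no expert nets 5. strong-case prefers the expert witness.
weak-case: the expert witness nets 17 − 17 = 0; no expert nets 5. weak-case prefers no expert.
Neither type deviates, so the separating profile is an equilibrium.

Yes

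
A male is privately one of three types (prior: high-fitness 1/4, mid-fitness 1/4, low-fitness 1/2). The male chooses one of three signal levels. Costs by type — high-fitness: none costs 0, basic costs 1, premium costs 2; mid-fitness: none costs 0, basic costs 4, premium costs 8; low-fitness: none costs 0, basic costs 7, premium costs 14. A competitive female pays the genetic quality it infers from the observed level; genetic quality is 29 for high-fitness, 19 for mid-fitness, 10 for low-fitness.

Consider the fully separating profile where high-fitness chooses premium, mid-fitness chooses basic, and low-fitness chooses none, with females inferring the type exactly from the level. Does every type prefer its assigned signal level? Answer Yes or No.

Separating mating payoffs: premium → 29, basic → 19, none → 10.
high-fitness (assigned premium): none: 10 − 0 = 10; basic: 19 − 1 = 18; premium: 29 − 2 = 27. high-fitness stays.
mid-fitness (assigned basic): none: 10 − 0 = 10; basic: 19 − 4 = 15; premium: 29 − 8 = 21. mid-fitness prefers premium.
low-fitness (assigned none): none: 10 − 0 = 10; basic: 19 − 7 = 12; premium: 29 − 14 = 15. low-fitness prefers premium.
At least one type deviates; the separating profile fails.

No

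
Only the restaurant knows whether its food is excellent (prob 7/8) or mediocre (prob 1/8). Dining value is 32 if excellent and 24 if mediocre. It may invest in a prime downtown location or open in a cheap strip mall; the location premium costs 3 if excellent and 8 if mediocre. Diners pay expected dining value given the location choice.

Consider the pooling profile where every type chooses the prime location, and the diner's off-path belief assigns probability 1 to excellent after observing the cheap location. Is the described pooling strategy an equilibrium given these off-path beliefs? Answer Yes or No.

No

On path, the diner holds the prior and pays 7/8·32 + 1/8·24 = 31. Off path (the cheap location), believing excellent, it pays 32.
excellent: the prime location nets 31 − 3 = 28; the cheap location nets 32. excellent would deviate.
mediocre: the prime location nets 31 − 8 = 23; the cheap location nets 32. mediocre would deviate.
A type deviates, so pooling fails.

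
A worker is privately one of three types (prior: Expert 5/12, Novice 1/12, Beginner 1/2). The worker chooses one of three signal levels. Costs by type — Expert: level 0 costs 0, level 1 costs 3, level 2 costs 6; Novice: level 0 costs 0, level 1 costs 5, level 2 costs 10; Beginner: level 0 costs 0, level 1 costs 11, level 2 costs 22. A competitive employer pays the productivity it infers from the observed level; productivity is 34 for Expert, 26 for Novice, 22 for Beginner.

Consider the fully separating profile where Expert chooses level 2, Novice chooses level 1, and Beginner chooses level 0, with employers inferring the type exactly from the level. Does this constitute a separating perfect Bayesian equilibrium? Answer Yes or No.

No

Separating wages: level 2 → 34, level 1 → 26, level 0 → 22.
Expert (assigned level 2): level 0: 22 − 0 = 22; level 1: 26 − 3 = 23; level 2: 34 − 6 = 28. Expert stays.
Novice (assigned level 1): level 0: 22 − 0 = 22; level 1: 26 − 5 = 21; level 2: 34 − 10 = 24. Novice prefers level 2.
Beginner (assigned level 0): level 0: 22 − 0 = 22; level 1: 26 − 11 = 15; level 2: 34 − 22 = 12. Beginner stays.
At least one type deviates; the separating profile fails.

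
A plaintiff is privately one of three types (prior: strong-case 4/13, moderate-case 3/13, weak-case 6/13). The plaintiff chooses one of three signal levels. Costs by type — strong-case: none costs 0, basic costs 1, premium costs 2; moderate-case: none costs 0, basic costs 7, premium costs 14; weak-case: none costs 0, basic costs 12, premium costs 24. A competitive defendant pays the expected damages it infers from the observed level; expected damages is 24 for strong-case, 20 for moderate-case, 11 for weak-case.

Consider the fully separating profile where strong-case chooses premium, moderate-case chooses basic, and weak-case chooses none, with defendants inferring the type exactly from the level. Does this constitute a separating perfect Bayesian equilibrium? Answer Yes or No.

Separating settlements: premium → 24, basic → 20, none → 11.
strong-case (assigned premium): none: 11 − 0 = 11; basic: 20 − 1 = 19; premium: 24 − 2 = 22. strong-case stays.
moderate-case (assigned basic): none: 11 − 0 = 11; basic: 20 − 7 = 13; premium: 24 − 14 = 10. moderate-case stays.
weak-case (assigned none): none: 11 − 0 = 11; basic: 20 − 12 = 8; premium: 24 − 24 = 0. weak-case stays.
Every type prefers its assigned level; separation holds.

Yes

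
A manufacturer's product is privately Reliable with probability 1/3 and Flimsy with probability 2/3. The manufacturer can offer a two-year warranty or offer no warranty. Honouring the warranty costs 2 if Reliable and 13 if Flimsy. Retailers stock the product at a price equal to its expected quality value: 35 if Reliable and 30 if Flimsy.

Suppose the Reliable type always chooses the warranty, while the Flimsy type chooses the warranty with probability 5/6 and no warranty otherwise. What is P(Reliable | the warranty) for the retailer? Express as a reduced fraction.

3/8

P(the warranty) = (1/3)·1 + (2/3)·(5/6) = 8/9.
By Bayes' rule, P(Reliable | the warranty) = (1/3) / (8/9) = 3/8.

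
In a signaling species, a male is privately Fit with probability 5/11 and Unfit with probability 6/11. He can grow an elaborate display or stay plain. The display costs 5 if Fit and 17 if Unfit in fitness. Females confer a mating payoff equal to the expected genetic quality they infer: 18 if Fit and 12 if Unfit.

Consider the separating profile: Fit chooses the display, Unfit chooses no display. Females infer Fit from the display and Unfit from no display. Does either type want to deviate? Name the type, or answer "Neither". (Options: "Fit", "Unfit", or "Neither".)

Neither

The display pays 18; no display pays 12.
Fit: assigned the display, nets 18 − 5 = 13; deviating to no display nets 12.
Unfit: assigned no display, nets 12; deviating to the display nets 18 − 17 = 1.
Both types strictly prefer their assigned action; no profitable deviation.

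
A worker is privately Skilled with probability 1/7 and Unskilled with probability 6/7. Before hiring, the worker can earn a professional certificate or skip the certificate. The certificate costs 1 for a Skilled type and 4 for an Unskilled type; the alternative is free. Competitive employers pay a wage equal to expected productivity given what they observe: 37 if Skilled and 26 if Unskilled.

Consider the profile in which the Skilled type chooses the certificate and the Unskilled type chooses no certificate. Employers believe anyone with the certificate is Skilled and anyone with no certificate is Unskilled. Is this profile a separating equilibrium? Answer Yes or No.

No

Under these beliefs, the certificate earns wage 37 and no certificate earns wage 26.
Skilled: the certificate nets 37 − 1 = 36; no certificate nets 26. Skilled prefers the certificate.
Unskilled: the certificate nets 37 − 4 = 33; no certificate nets 26. Unskilled would deviate to the certificate.
Unskilled has a profitable deviation, so the profile is not an equilibrium.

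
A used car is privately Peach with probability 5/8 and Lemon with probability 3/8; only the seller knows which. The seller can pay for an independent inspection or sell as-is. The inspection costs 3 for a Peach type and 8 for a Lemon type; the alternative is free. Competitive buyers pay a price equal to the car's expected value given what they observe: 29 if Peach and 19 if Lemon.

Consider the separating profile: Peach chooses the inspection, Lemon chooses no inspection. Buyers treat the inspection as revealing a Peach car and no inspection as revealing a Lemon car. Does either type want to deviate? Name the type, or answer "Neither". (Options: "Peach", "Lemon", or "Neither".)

Lemon

The inspection pays 29; no inspection pays 19.
Peach: assigned the inspection, nets 29 − 3 = 26; deviating to no inspection nets 19.
Lemon: assigned no inspection, nets 19; deviating to the inspection nets 29 − 8 = 21.
The Lemon type gains 2 by deviating.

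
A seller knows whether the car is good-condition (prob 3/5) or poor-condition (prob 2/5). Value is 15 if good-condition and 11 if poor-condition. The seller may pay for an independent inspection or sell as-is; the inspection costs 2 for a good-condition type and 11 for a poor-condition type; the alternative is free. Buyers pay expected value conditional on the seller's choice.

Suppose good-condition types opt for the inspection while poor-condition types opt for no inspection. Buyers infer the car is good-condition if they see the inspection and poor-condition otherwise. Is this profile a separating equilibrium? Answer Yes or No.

Under these beliefs, the inspection earns price 15 and no inspection earns price 11.
good-condition: the inspection nets 15 − 2 = 13; no inspection nets 11. good-condition prefers the inspection.
poor-condition: the inspection nets 15 − 11 = 4; no inspection nets 11. poor-condition prefers no inspection.
Neither type deviates, so the separating profile is an equilibrium.

Yes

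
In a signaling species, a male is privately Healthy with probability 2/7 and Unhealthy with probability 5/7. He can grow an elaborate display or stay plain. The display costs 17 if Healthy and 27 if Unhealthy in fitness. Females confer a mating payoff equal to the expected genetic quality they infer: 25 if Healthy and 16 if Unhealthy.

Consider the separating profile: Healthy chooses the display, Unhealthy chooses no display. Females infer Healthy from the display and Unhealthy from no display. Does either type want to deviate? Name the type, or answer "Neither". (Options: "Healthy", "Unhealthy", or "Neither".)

The display pays 25; no display pays 16.
Healthy: assigned the display, nets 25 − 17 = 8; deviating to no display nets 16.
Unhealthy: assigned no display, nets 16; deviating to the display nets 25 − 27 = -2.
The Healthy type gains 8 by deviating.

Healthy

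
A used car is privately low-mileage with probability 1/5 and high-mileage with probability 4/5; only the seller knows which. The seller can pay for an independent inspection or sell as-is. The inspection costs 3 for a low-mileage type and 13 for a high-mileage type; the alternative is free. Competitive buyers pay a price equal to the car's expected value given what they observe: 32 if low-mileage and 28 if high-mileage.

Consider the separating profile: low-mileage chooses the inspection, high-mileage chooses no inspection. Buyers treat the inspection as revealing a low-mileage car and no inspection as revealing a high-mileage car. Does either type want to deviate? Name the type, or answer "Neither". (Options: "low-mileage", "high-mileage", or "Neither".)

Neither

The inspection pays 32; no inspection pays 28.
low-mileage: assigned the inspection, nets 32 − 3 = 29; deviating to no inspection nets 28.
high-mileage: assigned no inspection, nets 28; deviating to the inspection nets 32 − 13 = 19.
Both types strictly prefer their assigned action; no profitable deviation.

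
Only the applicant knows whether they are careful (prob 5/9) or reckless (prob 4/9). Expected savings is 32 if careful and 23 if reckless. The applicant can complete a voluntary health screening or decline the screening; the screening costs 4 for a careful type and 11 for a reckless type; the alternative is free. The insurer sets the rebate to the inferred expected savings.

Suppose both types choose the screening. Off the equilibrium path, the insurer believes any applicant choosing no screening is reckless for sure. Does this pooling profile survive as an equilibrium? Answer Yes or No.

On path, the insurer holds the prior and pays 5/9·32 + 4/9·23 = 28. Off path (no screening), believing reckless, it pays 23.
careful: the screening nets 28 − 4 = 24; no screening nets 23. careful stays.
reckless: the screening nets 28 − 11 = 17; no screening nets 23. reckless would deviate.
A type deviates, so pooling fails.

No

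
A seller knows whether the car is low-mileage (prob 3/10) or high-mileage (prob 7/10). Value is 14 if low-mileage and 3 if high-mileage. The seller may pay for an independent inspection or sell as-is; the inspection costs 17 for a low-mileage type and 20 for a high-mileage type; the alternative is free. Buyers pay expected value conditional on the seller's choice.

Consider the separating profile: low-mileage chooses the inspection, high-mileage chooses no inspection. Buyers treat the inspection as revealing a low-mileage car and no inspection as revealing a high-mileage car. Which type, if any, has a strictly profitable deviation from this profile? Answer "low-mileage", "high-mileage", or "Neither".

low-mileage

The inspection pays 14; no inspection pays 3.
low-mileage: assigned the inspection, nets 14 − 17 = -3; deviating to no inspection nets 3.
high-mileage: assigned no inspection, nets 3; deviating to the inspection nets 14 − 20 = -6.
The low-mileage type gains 6 by deviating.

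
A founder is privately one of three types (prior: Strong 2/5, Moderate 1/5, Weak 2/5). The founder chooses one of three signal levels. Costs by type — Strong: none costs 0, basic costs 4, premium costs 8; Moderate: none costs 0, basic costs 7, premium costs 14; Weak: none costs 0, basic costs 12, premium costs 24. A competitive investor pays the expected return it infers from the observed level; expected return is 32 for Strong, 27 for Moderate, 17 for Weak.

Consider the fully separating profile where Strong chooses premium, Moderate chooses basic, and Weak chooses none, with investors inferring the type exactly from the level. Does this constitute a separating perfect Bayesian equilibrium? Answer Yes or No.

Yes

Separating valuations: premium → 32, basic → 27, none → 17.
Strong (assigned premium): none: 17 − 0 = 17; basic: 27 − 4 = 23; premium: 32 − 8 = 24. Strong stays.
Moderate (assigned basic): none: 17 − 0 = 17; basic: 27 − 7 = 20; premium: 32 − 14 = 18. Moderate stays.
Weak (assigned none): none: 17 − 0 = 17; basic: 27 − 12 = 15; premium: 32 − 24 = 8. Weak stays.
Every type prefers its assigned level; separation holds.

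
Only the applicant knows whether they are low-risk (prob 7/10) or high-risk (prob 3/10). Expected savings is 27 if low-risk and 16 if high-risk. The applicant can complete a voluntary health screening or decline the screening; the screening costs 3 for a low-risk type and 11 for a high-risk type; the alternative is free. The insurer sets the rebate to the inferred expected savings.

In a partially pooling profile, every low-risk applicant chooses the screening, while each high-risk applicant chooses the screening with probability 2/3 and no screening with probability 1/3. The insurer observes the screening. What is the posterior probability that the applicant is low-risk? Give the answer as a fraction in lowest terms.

P(the screening) = (7/10)·1 + (3/10)·(2/3) = 9/10.
By Bayes' rule, P(low-risk | the screening) = (7/10) / (9/10) = 7/9.

7/9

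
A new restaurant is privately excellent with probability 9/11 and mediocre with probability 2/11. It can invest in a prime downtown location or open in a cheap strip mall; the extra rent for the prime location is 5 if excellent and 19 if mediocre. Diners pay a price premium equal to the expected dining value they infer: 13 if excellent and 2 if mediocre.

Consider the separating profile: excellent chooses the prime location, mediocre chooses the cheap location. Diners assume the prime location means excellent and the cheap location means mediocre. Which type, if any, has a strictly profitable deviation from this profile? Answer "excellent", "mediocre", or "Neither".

Neither

The prime location pays 13; the cheap location pays 2.
excellent: assigned the prime location, nets 13 − 5 = 8; deviating to the cheap location nets 2.
mediocre: assigned the cheap location, nets 2; deviating to the prime location nets 13 − 19 = -6.
Both types strictly prefer their assigned action; no profitable deviation.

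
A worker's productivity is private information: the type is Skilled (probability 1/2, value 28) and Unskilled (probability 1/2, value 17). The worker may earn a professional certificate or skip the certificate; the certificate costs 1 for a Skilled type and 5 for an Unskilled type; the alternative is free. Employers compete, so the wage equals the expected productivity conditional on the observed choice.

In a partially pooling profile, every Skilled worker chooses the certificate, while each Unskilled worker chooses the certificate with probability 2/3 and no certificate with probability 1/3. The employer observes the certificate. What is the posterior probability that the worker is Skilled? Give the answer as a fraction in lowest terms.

P(the certificate) = (1/2)·1 + (1/2)·(2/3) = 5/6.
By Bayes' rule, P(Skilled | the certificate) = (1/2) / (5/6) = 3/5.

3/5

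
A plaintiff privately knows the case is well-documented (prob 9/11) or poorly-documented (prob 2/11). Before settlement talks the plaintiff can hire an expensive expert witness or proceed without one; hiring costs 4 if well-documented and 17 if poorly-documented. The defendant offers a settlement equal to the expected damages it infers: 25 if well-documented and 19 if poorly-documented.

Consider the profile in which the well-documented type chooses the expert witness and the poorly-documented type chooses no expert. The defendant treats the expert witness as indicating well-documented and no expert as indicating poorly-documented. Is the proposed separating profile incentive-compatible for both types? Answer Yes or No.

Yes

Under these beliefs, the expert witness earns settlement 25 and no expert earns settlement 19.
well-documented: the expert witness nets 25 − 4 = 21; no expert nets 19. well-documented prefers the expert witness.
poorly-documented: the expert witness nets 25 − 17 = 8; no expert nets 19. poorly-documented prefers no expert.
Neither type deviates, so the separating profile is an equilibrium.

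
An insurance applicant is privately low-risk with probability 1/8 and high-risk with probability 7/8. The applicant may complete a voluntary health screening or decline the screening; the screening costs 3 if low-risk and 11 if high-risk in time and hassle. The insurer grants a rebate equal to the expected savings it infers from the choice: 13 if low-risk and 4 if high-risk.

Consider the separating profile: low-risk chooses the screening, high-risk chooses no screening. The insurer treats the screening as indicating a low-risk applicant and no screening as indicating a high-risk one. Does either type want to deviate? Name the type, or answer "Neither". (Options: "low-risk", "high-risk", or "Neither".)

The screening pays 13; no screening pays 4.
low-risk: assigned the screening, nets 13 − 3 = 10; deviating to no screening nets 4.
high-risk: assigned no screening, nets 4; deviating to the screening nets 13 − 11 = 2.
Both types strictly prefer their assigned action; no profitable deviation.

Neither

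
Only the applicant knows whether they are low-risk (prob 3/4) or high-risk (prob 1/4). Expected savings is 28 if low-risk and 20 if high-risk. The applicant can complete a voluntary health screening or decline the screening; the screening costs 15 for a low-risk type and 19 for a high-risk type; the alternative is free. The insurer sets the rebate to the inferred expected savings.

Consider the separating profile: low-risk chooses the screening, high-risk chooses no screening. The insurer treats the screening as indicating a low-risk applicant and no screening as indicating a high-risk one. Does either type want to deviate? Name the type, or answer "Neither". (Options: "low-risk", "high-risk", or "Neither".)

The screening pays 28; no screening pays 20.
low-risk: assigned the screening, nets 28 − 15 = 13; deviating to no screening nets 20.
high-risk: assigned no screening, nets 20; deviating to the screening nets 28 − 19 = 9.
The low-risk type gains 7 by deviating.

low-risk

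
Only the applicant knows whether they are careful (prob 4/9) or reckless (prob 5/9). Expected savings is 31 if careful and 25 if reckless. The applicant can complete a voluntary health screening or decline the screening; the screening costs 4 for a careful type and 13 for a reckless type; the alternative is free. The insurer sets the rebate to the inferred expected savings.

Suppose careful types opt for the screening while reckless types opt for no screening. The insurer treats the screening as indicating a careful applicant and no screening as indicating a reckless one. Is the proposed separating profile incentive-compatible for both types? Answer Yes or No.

Yes

Under these beliefs, the screening earns rebate 31 and no screening earns rebate 25.
careful: the screening nets 31 − 4 = 27; no screening nets 25. careful prefers the screening.
reckless: the screening nets 31 − 13 = 18; no screening nets 25. reckless prefers no screening.
Neither type deviates, so the separating profile is an equilibrium.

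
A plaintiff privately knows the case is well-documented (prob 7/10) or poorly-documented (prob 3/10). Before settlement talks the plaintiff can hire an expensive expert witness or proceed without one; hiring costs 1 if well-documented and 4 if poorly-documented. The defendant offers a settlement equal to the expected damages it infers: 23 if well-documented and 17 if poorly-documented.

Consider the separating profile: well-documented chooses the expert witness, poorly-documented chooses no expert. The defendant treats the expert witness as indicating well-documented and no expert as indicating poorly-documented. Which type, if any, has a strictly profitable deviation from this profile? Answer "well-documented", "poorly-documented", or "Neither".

The expert witness pays 23; no expert pays 17.
well-documented: assigned the expert witness, nets 23 − 1 = 22; deviating to no expert nets 17.
poorly-documented: assigned no expert, nets 17; deviating to the expert witness nets 23 − 4 = 19.
The poorly-documented type gains 2 by deviating.

poorly-documented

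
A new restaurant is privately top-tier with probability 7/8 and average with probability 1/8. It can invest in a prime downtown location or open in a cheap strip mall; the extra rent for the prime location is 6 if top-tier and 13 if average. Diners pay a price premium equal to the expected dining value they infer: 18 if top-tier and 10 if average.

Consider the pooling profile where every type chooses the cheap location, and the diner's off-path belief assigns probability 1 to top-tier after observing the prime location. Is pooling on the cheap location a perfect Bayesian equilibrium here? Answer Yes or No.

On path, the diner holds the prior and pays 7/8·18 + 1/8·10 = 17. Off path (the prime location), believing top-tier, it pays 18.
top-tier: the cheap location nets 17; the prime location nets 18 − 6 = 12. top-tier stays.
average: the cheap location nets 17; the prime location nets 18 − 13 = 5. average stays.
No type deviates, so pooling is sustained.

Yes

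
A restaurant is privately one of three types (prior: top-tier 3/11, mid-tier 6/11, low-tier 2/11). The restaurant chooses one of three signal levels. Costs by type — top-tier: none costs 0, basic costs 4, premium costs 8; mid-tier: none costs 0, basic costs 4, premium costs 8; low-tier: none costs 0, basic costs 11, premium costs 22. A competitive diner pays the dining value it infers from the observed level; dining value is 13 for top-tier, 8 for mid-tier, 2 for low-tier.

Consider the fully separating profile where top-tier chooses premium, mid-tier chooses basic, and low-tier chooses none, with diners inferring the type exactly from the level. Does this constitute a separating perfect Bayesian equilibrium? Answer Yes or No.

No

Separating price premiums: premium → 13, basic → 8, none → 2.
top-tier (assigned premium): none: 2 − 0 = 2; basic: 8 − 4 = 4; premium: 13 − 8 = 5. top-tier stays.
mid-tier (assigned basic): none: 2 − 0 = 2; basic: 8 − 4 = 4; premium: 13 − 8 = 5. mid-tier prefers premium.
low-tier (assigned none): none: 2 − 0 = 2; basic: 8 − 11 = -3; premium: 13 − 22 = -9. low-tier stays.
At least one type deviates; the separating profile fails.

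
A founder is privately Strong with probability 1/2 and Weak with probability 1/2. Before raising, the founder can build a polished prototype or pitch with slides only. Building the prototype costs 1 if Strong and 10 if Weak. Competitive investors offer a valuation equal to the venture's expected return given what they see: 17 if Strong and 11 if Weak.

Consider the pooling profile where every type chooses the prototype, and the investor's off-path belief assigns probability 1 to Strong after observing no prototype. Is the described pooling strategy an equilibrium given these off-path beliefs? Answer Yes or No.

On path, the investor holds the prior and pays 1/2·17 + 1/2·11 = 14. Off path (no prototype), believing Strong, it pays 17.
Strong: the prototype nets 14 − 1 = 13; no prototype nets 17. Strong would deviate.
Weak: the prototype nets 14 − 10 = 4; no prototype nets 17. Weak would deviate.
A type deviates, so pooling fails.

No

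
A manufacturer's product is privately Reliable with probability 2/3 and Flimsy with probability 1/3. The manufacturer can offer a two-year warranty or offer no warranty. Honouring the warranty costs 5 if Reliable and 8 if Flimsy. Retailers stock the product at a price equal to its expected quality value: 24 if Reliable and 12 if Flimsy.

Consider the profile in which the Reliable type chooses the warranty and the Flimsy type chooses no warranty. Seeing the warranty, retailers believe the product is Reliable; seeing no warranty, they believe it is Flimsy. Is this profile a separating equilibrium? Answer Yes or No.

No

Under these beliefs, the warranty earns price 24 and no warranty earns price 12.
Reliable: the warranty nets 24 − 5 = 19; no warranty nets 12. Reliable prefers the warranty.
Flimsy: the warranty nets 24 − 8 = 16; no warranty nets 12. Flimsy would deviate to the warranty.
Flimsy has a profitable deviation, so the profile is not an equilibrium.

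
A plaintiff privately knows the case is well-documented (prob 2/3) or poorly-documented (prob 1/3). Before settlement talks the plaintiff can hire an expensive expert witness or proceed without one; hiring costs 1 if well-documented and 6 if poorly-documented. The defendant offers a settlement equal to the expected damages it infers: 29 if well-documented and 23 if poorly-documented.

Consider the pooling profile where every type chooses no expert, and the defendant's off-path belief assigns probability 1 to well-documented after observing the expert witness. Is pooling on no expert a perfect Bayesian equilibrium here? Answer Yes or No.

No

On path, the defendant holds the prior and pays 2/3·29 + 1/3·23 = 27. Off path (the expert witness), believing well-documented, it pays 29.
well-documented: no expert nets 27; the expert witness nets 29 − 1 = 28. well-documented would deviate.
poorly-documented: no expert nets 27; the expert witness nets 29 − 6 = 23. poorly-documented stays.
A type deviates, so pooling fails.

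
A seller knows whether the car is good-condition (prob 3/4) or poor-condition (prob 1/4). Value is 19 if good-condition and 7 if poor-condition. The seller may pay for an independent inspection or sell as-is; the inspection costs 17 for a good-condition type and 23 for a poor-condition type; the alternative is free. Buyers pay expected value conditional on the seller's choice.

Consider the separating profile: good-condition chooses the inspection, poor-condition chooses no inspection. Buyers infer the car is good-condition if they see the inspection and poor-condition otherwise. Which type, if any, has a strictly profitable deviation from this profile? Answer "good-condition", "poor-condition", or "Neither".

The inspection pays 19; no inspection pays 7.
good-condition: assigned the inspection, nets 19 − 17 = 2; deviating to no inspection nets 7.
poor-condition: assigned no inspection, nets 7; deviating to the inspection nets 19 − 23 = -4.
The good-condition type gains 5 by deviating.

good-condition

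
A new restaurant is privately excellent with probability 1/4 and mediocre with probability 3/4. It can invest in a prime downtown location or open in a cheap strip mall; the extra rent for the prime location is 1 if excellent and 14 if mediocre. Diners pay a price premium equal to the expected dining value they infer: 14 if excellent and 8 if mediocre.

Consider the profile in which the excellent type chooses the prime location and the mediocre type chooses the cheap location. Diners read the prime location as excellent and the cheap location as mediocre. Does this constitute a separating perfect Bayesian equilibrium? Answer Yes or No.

Under these beliefs, the prime location earns price premium 14 and the cheap location earns price premium 8.
excellent: the prime location nets 14 − 1 = 13; the cheap location nets 8. excellent prefers the prime location.
mediocre: the prime location nets 14 − 14 = 0; the cheap location nets 8. mediocre prefers the cheap location.
Neither type deviates, so the separating profile is an equilibrium.

Yes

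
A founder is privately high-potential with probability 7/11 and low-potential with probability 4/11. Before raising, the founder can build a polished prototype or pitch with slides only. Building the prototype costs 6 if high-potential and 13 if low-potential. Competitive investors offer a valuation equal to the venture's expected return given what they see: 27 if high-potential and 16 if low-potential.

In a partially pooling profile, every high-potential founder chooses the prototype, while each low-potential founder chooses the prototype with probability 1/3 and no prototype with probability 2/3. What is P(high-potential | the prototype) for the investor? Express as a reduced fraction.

21/25

P(the prototype) = (7/11)·1 + (4/11)·(1/3) = 25/33.
By Bayes' rule, P(high-potential | the prototype) = (7/11) / (25/33) = 21/25.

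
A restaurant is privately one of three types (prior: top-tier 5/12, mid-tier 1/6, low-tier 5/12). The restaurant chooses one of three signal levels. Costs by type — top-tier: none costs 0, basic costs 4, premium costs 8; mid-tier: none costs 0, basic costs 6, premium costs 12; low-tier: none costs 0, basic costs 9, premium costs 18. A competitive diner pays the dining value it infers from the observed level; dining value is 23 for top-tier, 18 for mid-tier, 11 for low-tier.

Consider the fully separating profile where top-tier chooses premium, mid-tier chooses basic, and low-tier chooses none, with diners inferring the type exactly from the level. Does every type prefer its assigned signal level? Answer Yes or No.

Separating price premiums: premium → 23, basic → 18, none → 11.
top-tier (assigned premium): none: 11 − 0 = 11; basic: 18 − 4 = 14; premium: 23 − 8 = 15. top-tier stays.
mid-tier (assigned basic): none: 11 − 0 = 11; basic: 18 − 6 = 12; premium: 23 − 12 = 11. mid-tier stays.
low-tier (assigned none): none: 11 − 0 = 11; basic: 18 − 9 = 9; premium: 23 − 18 = 5. low-tier stays.
Every type prefers its assigned level; separation holds.

Yes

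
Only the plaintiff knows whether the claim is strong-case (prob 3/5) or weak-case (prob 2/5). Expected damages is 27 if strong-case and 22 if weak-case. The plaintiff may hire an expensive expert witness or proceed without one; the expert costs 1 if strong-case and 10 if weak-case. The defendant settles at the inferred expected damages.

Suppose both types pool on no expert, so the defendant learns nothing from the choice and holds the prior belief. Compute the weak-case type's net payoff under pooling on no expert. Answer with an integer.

Pooled settlement = 3/5·27 + 2/5·22 = 25.
weak-case pays no cost for no expert, so net payoff = 25.

25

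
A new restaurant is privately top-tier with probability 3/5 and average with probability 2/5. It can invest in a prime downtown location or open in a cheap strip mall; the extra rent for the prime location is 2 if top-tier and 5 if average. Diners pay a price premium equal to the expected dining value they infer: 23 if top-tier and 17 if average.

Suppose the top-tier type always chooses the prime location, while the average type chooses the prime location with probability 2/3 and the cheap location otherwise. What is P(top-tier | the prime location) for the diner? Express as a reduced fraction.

9/13

P(the prime location) = (3/5)·1 + (2/5)·(2/3) = 13/15.
By Bayes' rule, P(top-tier | the prime location) = (3/5) / (13/15) = 9/13.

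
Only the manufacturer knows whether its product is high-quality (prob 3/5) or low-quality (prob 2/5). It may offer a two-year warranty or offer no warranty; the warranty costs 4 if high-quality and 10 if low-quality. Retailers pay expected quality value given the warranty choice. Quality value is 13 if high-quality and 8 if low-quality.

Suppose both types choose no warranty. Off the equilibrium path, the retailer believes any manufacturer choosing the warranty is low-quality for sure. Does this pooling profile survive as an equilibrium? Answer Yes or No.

Yes

On path, the retailer holds the prior and pays 3/5·13 + 2/5·8 = 11. Off path (the warranty), believing low-quality, it pays 8.
high-quality: no warranty nets 11; the warranty nets 8 − 4 = 4. high-quality stays.
low-quality: no warranty nets 11; the warranty nets 8 − 10 = -2. low-quality stays.
No type deviates, so pooling is sustained.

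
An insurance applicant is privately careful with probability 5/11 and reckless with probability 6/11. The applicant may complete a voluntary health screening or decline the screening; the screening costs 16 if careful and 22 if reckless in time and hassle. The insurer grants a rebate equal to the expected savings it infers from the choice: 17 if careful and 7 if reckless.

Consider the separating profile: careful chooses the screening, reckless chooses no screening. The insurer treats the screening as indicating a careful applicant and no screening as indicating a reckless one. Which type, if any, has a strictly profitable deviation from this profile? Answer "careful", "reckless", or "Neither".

The screening pays 17; no screening pays 7.
careful: assigned the screening, nets 17 − 16 = 1; deviating to no screening nets 7.
reckless: assigned no screening, nets 7; deviating to the screening nets 17 − 22 = -5.
The careful type gains 6 by deviating.

careful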